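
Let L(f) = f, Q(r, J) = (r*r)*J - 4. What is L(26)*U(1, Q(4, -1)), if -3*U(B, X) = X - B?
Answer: 182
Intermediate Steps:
Q(r, J) = -4 + J*r**2 (Q(r, J) = r**2*J - 4 = J*r**2 - 4 = -4 + J*r**2)
U(B, X) = -X/3 + B/3 (U(B, X) = -(X - B)/3 = -X/3 + B/3)
L(26)*U(1, Q(4, -1)) = 26*(-(-4 - 1*4**2)/3 + (1/3)*1) = 26*(-(-4 - 1*16)/3 + 1/3) = 26*(-(-4 - 16)/3 + 1/3) = 26*(-1/3*(-20) + 1/3) = 26*(20/3 + 1/3) = 26*7 = 182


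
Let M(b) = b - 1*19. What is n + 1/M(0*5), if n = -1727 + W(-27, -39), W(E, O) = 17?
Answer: -32491/19 ≈ -1710.1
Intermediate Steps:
M(b) = -19 + b (M(b) = b - 19 = -19 + b)
n = -1710 (n = -1727 + 17 = -1710)
n + 1/M(0*5) = -1710 + 1/(-19 + 0*5) = -1710 + 1/(-19 + 0) = -1710 + 1/(-19) = -1710 - 1/19 = -32491/19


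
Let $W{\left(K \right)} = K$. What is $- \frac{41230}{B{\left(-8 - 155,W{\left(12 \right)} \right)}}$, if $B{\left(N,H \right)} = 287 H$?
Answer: $- \frac{2945}{246} \approx -11.972$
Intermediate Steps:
$- \frac{41230}{B{\left(-8 - 155,W{\left(12 \right)} \right)}} = - \frac{41230}{287 \cdot 12} = - \frac{41230}{3444} = \left(-41230\right) \frac{1}{3444} = - \frac{2945}{246}$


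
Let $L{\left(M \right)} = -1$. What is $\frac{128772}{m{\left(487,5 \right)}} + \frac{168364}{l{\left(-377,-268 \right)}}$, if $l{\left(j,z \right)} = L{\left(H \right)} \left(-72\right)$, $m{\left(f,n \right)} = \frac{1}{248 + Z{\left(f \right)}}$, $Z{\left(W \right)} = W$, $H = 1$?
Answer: $\frac{1703695651}{18} \approx 9.465 \cdot 10^{7}$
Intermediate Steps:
$m{\left(f,n \right)} = \frac{1}{248 + f}$
$l{\left(j,z \right)} = 72$ ($l{\left(j,z \right)} = \left(-1\right) \left(-72\right) = 72$)
$\frac{128772}{m{\left(487,5 \right)}} + \frac{168364}{l{\left(-377,-268 \right)}} = \frac{128772}{\frac{1}{248 + 487}} + \frac{168364}{72} = \frac{128772}{\frac{1}{735}} + 168364 \cdot \frac{1}{72} = 128772 \frac{1}{\frac{1}{735}} + \frac{42091}{18} = 128772 \cdot 735 + \frac{42091}{18} = 94647420 + \frac{42091}{18} = \frac{1703695651}{18}$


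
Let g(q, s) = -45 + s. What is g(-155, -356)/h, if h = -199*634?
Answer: 401/126166 ≈ 0.0031784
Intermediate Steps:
h = -126166
g(-155, -356)/h = (-45 - 356)/(-126166) = -401*(-1/126166) = 401/126166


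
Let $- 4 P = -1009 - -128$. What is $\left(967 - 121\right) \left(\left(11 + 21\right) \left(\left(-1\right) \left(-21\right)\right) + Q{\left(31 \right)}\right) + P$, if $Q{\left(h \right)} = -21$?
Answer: $\frac{2203865}{4} \approx 5.5097 \cdot 10^{5}$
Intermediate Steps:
$P = \frac{881}{4}$ ($P = - \frac{-1009 - -128}{4} = - \frac{-1009 + 128}{4} = \left(- \frac{1}{4}\right) \left(-881\right) = \frac{881}{4} \approx 220.25$)
$\left(967 - 121\right) \left(\left(11 + 21\right) \left(\left(-1\right) \left(-21\right)\right) + Q{\left(31 \right)}\right) + P = \left(967 - 121\right) \left(\left(11 + 21\right) \left(\left(-1\right) \left(-21\right)\right) - 21\right) + \frac{881}{4} = 846 \left(32 \cdot 21 - 21\right) + \frac{881}{4} = 846 \left(672 - 21\right) + \frac{881}{4} = 846 \cdot 651 + \frac{881}{4} = 550746 + \frac{881}{4} = \frac{2203865}{4}$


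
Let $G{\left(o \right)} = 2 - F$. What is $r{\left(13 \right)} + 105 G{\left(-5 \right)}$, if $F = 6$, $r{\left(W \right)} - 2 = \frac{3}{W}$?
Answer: $- \frac{5431}{13} \approx -417.77$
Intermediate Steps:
$r{\left(W \right)} = 2 + \frac{3}{W}$
$G{\left(o \right)} = -4$ ($G{\left(o \right)} = 2 - 6 = -4$)
$r{\left(13 \right)} + 105 G{\left(-5 \right)} = \left(2 + \frac{3}{13}\right) + 105 \left(-4\right) = \left(2 + 3 \cdot \frac{1}{13}\right) - 420 = \left(2 + \frac{3}{13}\right) - 420 = \frac{29}{13} - 420 = - \frac{5431}{13}$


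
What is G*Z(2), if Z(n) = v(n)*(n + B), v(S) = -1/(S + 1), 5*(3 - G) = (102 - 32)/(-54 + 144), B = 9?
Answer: -1408/135 ≈ -10.430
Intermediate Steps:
G = 128/45 (G = 3 - (102 - 32)/(5*(-54 + 144)) = 3 - 14/90 = 3 - 1/5*7/9 = 3 - 7/45 = 128/45 ≈ 2.8444)
v(S) = -1/(1 + S)
Z(n) = -(9 + n)/(1 + n) (Z(n) = (-1/(1 + n))*(n + 9) = (-1/(1 + n))*(9 + n) = -(9 + n)/(1 + n))
G*Z(2) = 128*((-9 - 1*2)/(1 + 2))/45 = 128*((-9 - 2)/3)/45 = 128*((1/3)*(-11))/45 = (128/45)*(-11/3) = -1408/135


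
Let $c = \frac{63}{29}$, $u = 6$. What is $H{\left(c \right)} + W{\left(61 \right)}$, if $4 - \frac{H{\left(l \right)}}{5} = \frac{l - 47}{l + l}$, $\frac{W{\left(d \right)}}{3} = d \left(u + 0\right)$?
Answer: $\frac{73684}{63} \approx 1169.6$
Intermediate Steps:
$W{\left(d \right)} = 18 d$ ($W{\left(d \right)} = 3 d \left(6 + 0\right) = 3 d 6 = 3 \cdot 6 d = 18 d$)
$c = \frac{63}{29}$ ($c = 63 \cdot \frac{1}{29} = \frac{63}{29} \approx 2.1724$)
$H{\left(l \right)} = 20 - \frac{5 \left(-47 + l\right)}{2 l}$ ($H{\left(l \right)} = 20 - 5 \frac{l - 47}{l + l} = 20 - 5 \frac{l - 47}{2 l} = 20 - 5 \left(l - 47\right) \frac{1}{2 l} = 20 - 5 \left(-47 + l\right) \frac{1}{2 l} = 20 - 5 \frac{-47 + l}{2 l} = 20 - \frac{5 \left(-47 + l\right)}{2 l}$)
$H{\left(c \right)} + W{\left(61 \right)} = \frac{5 \left(47 + 7 \cdot \frac{63}{29}\right)}{2 \cdot \frac{63}{29}} + 18 \cdot 61 = \frac{5}{2} \cdot \frac{29}{63} \left(47 + \frac{441}{29}\right) + 1098 = \frac{5}{2} \cdot \frac{29}{63} \cdot \frac{1804}{29} + 1098 = \frac{4510}{63} + 1098 = \frac{73684}{63}$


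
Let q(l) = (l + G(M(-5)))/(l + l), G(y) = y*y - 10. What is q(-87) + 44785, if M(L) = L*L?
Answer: 1298677/29 ≈ 44782.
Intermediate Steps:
M(L) = L²
G(y) = -10 + y² (G(y) = y² - 10 = -10 + y²)
q(l) = (615 + l)/(2*l) (q(l) = (l + (-10 + ((-5)²)²))/(l + l) = (l + (-10 + 25²))/((2*l)) = (l + (-10 + 625))*(1/(2*l)) = (l + 615)*(1/(2*l)) = (615 + l)*(1/(2*l)) = (615 + l)/(2*l))
q(-87) + 44785 = (½)*(615 - 87)/(-87) + 44785 = (½)*(-1/87)*528 + 44785 = -88/29 + 44785 = 1298677/29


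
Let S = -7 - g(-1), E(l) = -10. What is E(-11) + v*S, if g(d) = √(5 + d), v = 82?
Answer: -748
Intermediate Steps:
S = -9 (S = -7 - √(5 - 1) = -7 - √4 = -7 - 1*2 = -7 - 2 = -9)
E(-11) + v*S = -10 + 82*(-9) = -10 - 738 = -748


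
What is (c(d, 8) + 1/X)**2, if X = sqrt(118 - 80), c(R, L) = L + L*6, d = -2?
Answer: (2128 + sqrt(38))**2/1444 ≈ 3154.2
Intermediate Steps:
c(R, L) = 7*L (c(R, L) = L + 6*L = 7*L)
X = sqrt(38) ≈ 6.1644
(c(d, 8) + 1/X)**2 = (7*8 + 1/(sqrt(38)))**2 = (56 + sqrt(38)/38)**2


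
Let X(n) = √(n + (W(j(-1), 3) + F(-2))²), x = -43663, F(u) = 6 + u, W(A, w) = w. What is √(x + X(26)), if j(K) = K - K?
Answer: √(-43663 + 5*√3) ≈ 208.94*I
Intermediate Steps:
j(K) = 0
X(n) = √(49 + n) (X(n) = √(n + (3 + (6 - 2))²) = √(n + (3 + 4)²) = √(n + 7²) = √(n + 49) = √(49 + n))
√(x + X(26)) = √(-43663 + √(49 + 26)) = √(-43663 + √75) = √(-43663 + 5*√3)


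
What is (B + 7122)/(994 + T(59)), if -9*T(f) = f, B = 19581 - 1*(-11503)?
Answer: 343854/8887 ≈ 38.692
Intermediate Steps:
B = 31084 (B = 19581 + 11503 = 31084)
T(f) = -f/9
(B + 7122)/(994 + T(59)) = (31084 + 7122)/(994 - ⅑*59) = 38206/(994 - 59/9) = 38206/(8887/9) = 38206*(9/8887) = 343854/8887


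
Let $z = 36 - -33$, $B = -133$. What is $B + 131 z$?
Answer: $8906$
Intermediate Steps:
$z = 69$ ($z = 36 + 33 = 69$)
$B + 131 z = -133 + 131 \cdot 69 = -133 + 9039 = 8906$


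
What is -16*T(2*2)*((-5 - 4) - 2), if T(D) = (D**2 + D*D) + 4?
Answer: 6336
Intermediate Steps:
T(D) = 4 + 2*D**2 (T(D) = (D**2 + D**2) + 4 = 2*D**2 + 4 = 4 + 2*D**2)
-16*T(2*2)*((-5 - 4) - 2) = -16*(4 + 2*(2*2)**2)*((-5 - 4) - 2) = -16*(4 + 2*4**2)*(-9 - 2) = -16*(4 + 2*16)*(-11) = -16*(4 + 32)*(-11) = -16*36*(-11) = -576*(-11) = -1*(-6336) = 6336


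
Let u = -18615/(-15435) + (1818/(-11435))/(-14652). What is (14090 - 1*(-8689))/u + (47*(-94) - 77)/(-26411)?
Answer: 5762346396194986495/305085177421409 ≈ 18888.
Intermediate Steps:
u = 11551443619/9578024610 (u = -18615*(-1/15435) + (1818*(-1/11435))*(-1/14652) = 1241/1029 - 1818/11435*(-1/14652) = 1241/1029 + 101/9308090 = 11551443619/9578024610 ≈ 1.2060)
(14090 - 1*(-8689))/u + (47*(-94) - 77)/(-26411) = (14090 - 1*(-8689))/(11551443619/9578024610) + (47*(-94) - 77)/(-26411) = (14090 + 8689)*(9578024610/11551443619) + (-4418 - 77)*(-1/26411) = 22779*(9578024610/11551443619) - 4495*(-1/26411) = 218177822591190/11551443619 + 4495/26411 = 5762346396194986495/305085177421409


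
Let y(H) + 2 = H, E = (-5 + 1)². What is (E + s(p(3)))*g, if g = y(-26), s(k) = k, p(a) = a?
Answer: -532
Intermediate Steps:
E = 16 (E = (-4)² = 16)
y(H) = -2 + H
g = -28 (g = -2 - 26 = -28)
(E + s(p(3)))*g = (16 + 3)*(-28) = 19*(-28) = -532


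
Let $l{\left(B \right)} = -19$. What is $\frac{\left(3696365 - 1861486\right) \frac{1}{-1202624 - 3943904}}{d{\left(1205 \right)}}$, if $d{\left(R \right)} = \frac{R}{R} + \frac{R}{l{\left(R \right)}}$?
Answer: $\frac{34862701}{6103782208} \approx 0.0057117$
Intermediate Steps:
$d{\left(R \right)} = 1 - \frac{R}{19}$ ($d{\left(R \right)} = \frac{R}{R} + \frac{R}{-19} = 1 + R \left(- \frac{1}{19}\right) = 1 - \frac{R}{19}$)
$\frac{\left(3696365 - 1861486\right) \frac{1}{-1202624 - 3943904}}{d{\left(1205 \right)}} = \frac{\left(3696365 - 1861486\right) \frac{1}{-1202624 - 3943904}}{1 - \frac{1205}{19}} = \frac{1834879 \frac{1}{-5146528}}{1 - \frac{1205}{19}} = \frac{1834879 \left(- \frac{1}{5146528}\right)}{- \frac{1186}{19}} = \left(- \frac{1834879}{5146528}\right) \left(- \frac{19}{1186}\right) = \frac{34862701}{6103782208}$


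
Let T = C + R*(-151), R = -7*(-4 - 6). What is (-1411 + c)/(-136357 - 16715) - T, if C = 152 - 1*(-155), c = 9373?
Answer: 261828329/25512 ≈ 10263.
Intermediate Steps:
R = 70 (R = -7*(-10) = 70)
C = 307 (C = 152 + 155 = 307)
T = -10263 (T = 307 + 70*(-151) = 307 - 10570 = -10263)
(-1411 + c)/(-136357 - 16715) - T = (-1411 + 9373)/(-136357 - 16715) - 1*(-10263) = 7962/(-153072) + 10263 = 7962*(-1/153072) + 10263 = -1327/25512 + 10263 = 261828329/25512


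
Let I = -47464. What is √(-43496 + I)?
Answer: 4*I*√5685 ≈ 301.6*I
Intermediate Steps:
√(-43496 + I) = √(-43496 - 47464) = √(-90960) = 4*I*√5685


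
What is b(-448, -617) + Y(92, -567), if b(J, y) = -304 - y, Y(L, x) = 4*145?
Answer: 893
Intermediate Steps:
Y(L, x) = 580
b(-448, -617) + Y(92, -567) = (-304 - 1*(-617)) + 580 = (-304 + 617) + 580 = 313 + 580 = 893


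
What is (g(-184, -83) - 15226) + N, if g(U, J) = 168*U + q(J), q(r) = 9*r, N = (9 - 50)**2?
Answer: -45204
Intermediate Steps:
N = 1681 (N = (-41)**2 = 1681)
g(U, J) = 9*J + 168*U (g(U, J) = 168*U + 9*J = 9*J + 168*U)
(g(-184, -83) - 15226) + N = ((9*(-83) + 168*(-184)) - 15226) + 1681 = ((-747 - 30912) - 15226) + 1681 = (-31659 - 15226) + 1681 = -46885 + 1681 = -45204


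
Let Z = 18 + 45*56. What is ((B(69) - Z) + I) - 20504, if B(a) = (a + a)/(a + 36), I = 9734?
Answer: -465734/35 ≈ -13307.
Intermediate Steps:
Z = 2538 (Z = 18 + 2520 = 2538)
B(a) = 2*a/(36 + a) (B(a) = (2*a)/(36 + a) = 2*a/(36 + a))
((B(69) - Z) + I) - 20504 = ((2*69/(36 + 69) - 1*2538) + 9734) - 20504 = ((2*69/105 - 2538) + 9734) - 20504 = ((2*69*(1/105) - 2538) + 9734) - 20504 = ((46/35 - 2538) + 9734) - 20504 = (-88784/35 + 9734) - 20504 = 251906/35 - 20504 = -465734/35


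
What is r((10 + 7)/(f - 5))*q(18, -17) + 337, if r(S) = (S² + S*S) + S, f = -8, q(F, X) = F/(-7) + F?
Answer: 62461/169 ≈ 369.59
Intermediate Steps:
q(F, X) = 6*F/7 (q(F, X) = F*(-⅐) + F = -F/7 + F = 6*F/7)
r(S) = S + 2*S² (r(S) = (S² + S²) + S = 2*S² + S = S + 2*S²)
r((10 + 7)/(f - 5))*q(18, -17) + 337 = (((10 + 7)/(-8 - 5))*(1 + 2*((10 + 7)/(-8 - 5))))*((6/7)*18) + 337 = ((17/(-13))*(1 + 2*(17/(-13))))*(108/7) + 337 = ((17*(-1/13))*(1 + 2*(17*(-1/13))))*(108/7) + 337 = -17*(1 + 2*(-17/13))/13*(108/7) + 337 = -17*(1 - 34/13)/13*(108/7) + 337 = -17/13*(-21/13)*(108/7) + 337 = (357/169)*(108/7) + 337 = 5508/169 + 337 = 62461/169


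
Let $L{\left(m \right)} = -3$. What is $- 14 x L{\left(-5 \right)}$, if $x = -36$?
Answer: $-1512$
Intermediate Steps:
$- 14 x L{\left(-5 \right)} = \left(-14\right) \left(-36\right) \left(-3\right) = 504 \left(-3\right) = -1512$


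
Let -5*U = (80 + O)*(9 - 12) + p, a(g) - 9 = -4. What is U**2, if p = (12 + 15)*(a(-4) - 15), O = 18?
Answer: 318096/25 ≈ 12724.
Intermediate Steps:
a(g) = 5 (a(g) = 9 - 4 = 5)
p = -270 (p = (12 + 15)*(5 - 15) = 27*(-10) = -270)
U = 564/5 (U = -((80 + 18)*(9 - 12) - 270)/5 = -(98*(-3) - 270)/5 = -(-294 - 270)/5 = -1/5*(-564) = 564/5 ≈ 112.80)
U**2 = (564/5)**2 = 318096/25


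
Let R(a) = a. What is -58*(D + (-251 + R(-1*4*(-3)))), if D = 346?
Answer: -6206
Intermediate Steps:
-58*(D + (-251 + R(-1*4*(-3)))) = -58*(346 + (-251 - 1*4*(-3))) = -58*(346 + (-251 - 4*(-3))) = -58*(346 + (-251 + 12)) = -58*(346 - 239) = -58*107 = -6206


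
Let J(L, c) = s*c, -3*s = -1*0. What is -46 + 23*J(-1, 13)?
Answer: -46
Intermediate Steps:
s = 0 (s = -(-1)*0/3 = -⅓*0 = 0)
J(L, c) = 0 (J(L, c) = 0*c = 0)
-46 + 23*J(-1, 13) = -46 + 23*0 = -46 + 0 = -46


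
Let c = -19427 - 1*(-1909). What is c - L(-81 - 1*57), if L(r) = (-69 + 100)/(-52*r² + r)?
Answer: -17350282637/990426 ≈ -17518.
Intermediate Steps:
L(r) = 31/(r - 52*r²)
c = -17518 (c = -19427 + 1909 = -17518)
c - L(-81 - 1*57) = -17518 - (-31)/((-81 - 1*57)*(-1 + 52*(-81 - 1*57))) = -17518 - (-31)/((-81 - 57)*(-1 + 52*(-81 - 57))) = -17518 - (-31)/((-138)*(-1 + 52*(-138))) = -17518 - (-31)*(-1)/(138*(-1 - 7176)) = -17518 - (-31)*(-1)/(138*(-7177)) = -17518 - (-31)*(-1)*(-1)/(138*7177) = -17518 - 1*(-31/990426) = -17518 + 31/990426 = -17350282637/990426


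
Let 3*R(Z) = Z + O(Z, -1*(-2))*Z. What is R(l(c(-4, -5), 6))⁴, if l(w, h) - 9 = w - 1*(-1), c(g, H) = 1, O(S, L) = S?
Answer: 3748096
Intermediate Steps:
l(w, h) = 10 + w (l(w, h) = 9 + (w - 1*(-1)) = 9 + (w + 1) = 9 + (1 + w) = 10 + w)
R(Z) = Z/3 + Z²/3 (R(Z) = (Z + Z*Z)/3 = (Z + Z²)/3 = Z/3 + Z²/3)
R(l(c(-4, -5), 6))⁴ = ((10 + 1)*(1 + (10 + 1))/3)⁴ = ((⅓)*11*(1 + 11))⁴ = ((⅓)*11*12)⁴ = 44⁴ = 3748096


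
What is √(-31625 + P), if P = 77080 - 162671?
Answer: 12*I*√814 ≈ 342.37*I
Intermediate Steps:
P = -85591
√(-31625 + P) = √(-31625 - 85591) = √(-117216) = 12*I*√814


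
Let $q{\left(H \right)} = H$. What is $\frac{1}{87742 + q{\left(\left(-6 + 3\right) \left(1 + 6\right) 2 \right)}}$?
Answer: $\frac{1}{87700} \approx 1.1403 \cdot 10^{-5}$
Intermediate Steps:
$\frac{1}{87742 + q{\left(\left(-6 + 3\right) \left(1 + 6\right) 2 \right)}} = \frac{1}{87742 + \left(-6 + 3\right) \left(1 + 6\right) 2} = \frac{1}{87742 + \left(-3\right) 7 \cdot 2} = \frac{1}{87742 - 42} = \frac{1}{87700}$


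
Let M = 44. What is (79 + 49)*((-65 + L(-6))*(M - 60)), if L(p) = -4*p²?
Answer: 428032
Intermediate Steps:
(79 + 49)*((-65 + L(-6))*(M - 60)) = (79 + 49)*((-65 - 4*(-6)²)*(44 - 60)) = 128*((-65 - 4*36)*(-16)) = 128*((-65 - 144)*(-16)) = 128*(-209*(-16)) = 128*3344 = 428032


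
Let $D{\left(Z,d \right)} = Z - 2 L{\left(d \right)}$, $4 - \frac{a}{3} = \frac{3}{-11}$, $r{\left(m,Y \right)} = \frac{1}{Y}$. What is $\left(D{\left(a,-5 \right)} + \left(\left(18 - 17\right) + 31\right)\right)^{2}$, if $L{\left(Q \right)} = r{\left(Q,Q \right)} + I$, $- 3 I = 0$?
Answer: $\frac{6185169}{3025} \approx 2044.7$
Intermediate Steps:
$I = 0$ ($I = \left(- \frac{1}{3}\right) 0 = 0$)
$L{\left(Q \right)} = \frac{1}{Q}$ ($L{\left(Q \right)} = \frac{1}{Q} + 0 = \frac{1}{Q}$)
$a = \frac{141}{11}$ ($a = 12 - 3 \frac{3}{-11} = 12 - 3 \cdot 3 \left(- \frac{1}{11}\right) = 12 - - \frac{9}{11} = 12 + \frac{9}{11} = \frac{141}{11} \approx 12.818$)
$D{\left(Z,d \right)} = Z - \frac{2}{d}$
$\left(D{\left(a,-5 \right)} + \left(\left(18 - 17\right) + 31\right)\right)^{2} = \left(\left(\frac{141}{11} - \frac{2}{-5}\right) + \left(\left(18 - 17\right) + 31\right)\right)^{2} = \left(\left(\frac{141}{11} - - \frac{2}{5}\right) + \left(1 + 31\right)\right)^{2} = \left(\left(\frac{141}{11} + \frac{2}{5}\right) + 32\right)^{2} = \left(\frac{727}{55} + 32\right)^{2} = \left(\frac{2487}{55}\right)^{2} = \frac{6185169}{3025}$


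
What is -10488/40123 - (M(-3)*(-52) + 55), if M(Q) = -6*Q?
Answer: 35337875/40123 ≈ 880.74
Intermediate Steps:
-10488/40123 - (M(-3)*(-52) + 55) = -10488/40123 - (-6*(-3)*(-52) + 55) = -10488*1/40123 - (18*(-52) + 55) = -10488/40123 - (-936 + 55) = -10488/40123 - 1*(-881) = -10488/40123 + 881 = 35337875/40123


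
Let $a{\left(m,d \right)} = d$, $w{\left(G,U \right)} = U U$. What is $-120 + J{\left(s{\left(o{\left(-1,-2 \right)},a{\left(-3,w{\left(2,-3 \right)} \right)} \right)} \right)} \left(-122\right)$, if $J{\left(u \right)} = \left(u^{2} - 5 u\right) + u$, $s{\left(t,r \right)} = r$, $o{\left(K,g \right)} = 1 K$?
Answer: $-5610$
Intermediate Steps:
$w{\left(G,U \right)} = U^{2}$
$o{\left(K,g \right)} = K$
$J{\left(u \right)} = u^{2} - 4 u$
$-120 + J{\left(s{\left(o{\left(-1,-2 \right)},a{\left(-3,w{\left(2,-3 \right)} \right)} \right)} \right)} \left(-122\right) = -120 + \left(-3\right)^{2} \left(-4 + \left(-3\right)^{2}\right) \left(-122\right) = -120 + 9 \left(-4 + 9\right) \left(-122\right) = -120 + 9 \cdot 5 \left(-122\right) = -120 + 45 \left(-122\right) = -120 - 5490 = -5610$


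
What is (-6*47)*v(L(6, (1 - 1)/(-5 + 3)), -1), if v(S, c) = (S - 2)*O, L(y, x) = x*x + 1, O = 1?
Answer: 282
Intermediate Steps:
L(y, x) = 1 + x² (L(y, x) = x² + 1 = 1 + x²)
v(S, c) = -2 + S (v(S, c) = (S - 2)*1 = (-2 + S)*1 = -2 + S)
(-6*47)*v(L(6, (1 - 1)/(-5 + 3)), -1) = (-6*47)*(-2 + (1 + ((1 - 1)/(-5 + 3))²)) = -282*(-2 + (1 + (0/(-2))²)) = -282*(-2 + (1 + (0*(-½))²)) = -282*(-2 + (1 + 0²)) = -282*(-2 + (1 + 0)) = -282*(-2 + 1) = -282*(-1) = 282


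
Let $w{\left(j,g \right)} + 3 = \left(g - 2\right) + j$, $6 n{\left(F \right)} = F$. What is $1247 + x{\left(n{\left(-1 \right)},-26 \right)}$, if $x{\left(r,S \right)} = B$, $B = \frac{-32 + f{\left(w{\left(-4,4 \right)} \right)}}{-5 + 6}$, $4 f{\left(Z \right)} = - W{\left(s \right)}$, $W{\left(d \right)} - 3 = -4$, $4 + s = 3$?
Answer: $\frac{4861}{4} \approx 1215.3$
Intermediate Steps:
$s = -1$ ($s = -4 + 3 = -1$)
$n{\left(F \right)} = \frac{F}{6}$
$W{\left(d \right)} = -1$ ($W{\left(d \right)} = 3 - 4 = -1$)
$w{\left(j,g \right)} = -5 + g + j$ ($w{\left(j,g \right)} = -3 + \left(\left(g - 2\right) + j\right) = -3 + \left(\left(-2 + g\right) + j\right) = -3 + \left(-2 + g + j\right) = -5 + g + j$)
$f{\left(Z \right)} = \frac{1}{4}$ ($f{\left(Z \right)} = \frac{\left(-1\right) \left(-1\right)}{4} = \frac{1}{4} \cdot 1 = \frac{1}{4}$)
$B = - \frac{127}{4}$ ($B = \frac{-32 + \frac{1}{4}}{-5 + 6} = - \frac{127}{4 \cdot 1} = \left(- \frac{127}{4}\right) 1 = - \frac{127}{4} \approx -31.75$)
$x{\left(r,S \right)} = - \frac{127}{4}$
$1247 + x{\left(n{\left(-1 \right)},-26 \right)} = 1247 - \frac{127}{4} = \frac{4861}{4}$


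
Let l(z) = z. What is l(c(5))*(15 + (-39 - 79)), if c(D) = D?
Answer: -515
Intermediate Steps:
l(c(5))*(15 + (-39 - 79)) = 5*(15 + (-39 - 79)) = 5*(15 - 118) = 5*(-103) = -515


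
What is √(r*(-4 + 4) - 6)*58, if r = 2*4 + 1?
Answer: 58*I*√6 ≈ 142.07*I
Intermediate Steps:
r = 9 (r = 8 + 1 = 9)
√(r*(-4 + 4) - 6)*58 = √(9*(-4 + 4) - 6)*58 = √(9*0 - 6)*58 = √(0 - 6)*58 = √(-6)*58 = (I*√6)*58 = 58*I*√6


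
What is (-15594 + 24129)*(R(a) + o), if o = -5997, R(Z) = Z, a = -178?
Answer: -52703625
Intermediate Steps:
(-15594 + 24129)*(R(a) + o) = (-15594 + 24129)*(-178 - 5997) = 8535*(-6175) = -52703625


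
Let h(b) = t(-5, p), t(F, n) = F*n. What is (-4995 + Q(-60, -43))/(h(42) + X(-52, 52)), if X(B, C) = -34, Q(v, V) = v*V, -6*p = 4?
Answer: 315/4 ≈ 78.750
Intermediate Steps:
p = -⅔ (p = -⅙*4 = -⅔ ≈ -0.66667)
Q(v, V) = V*v
h(b) = 10/3 (h(b) = -5*(-⅔) = 10/3)
(-4995 + Q(-60, -43))/(h(42) + X(-52, 52)) = (-4995 - 43*(-60))/(10/3 - 34) = (-4995 + 2580)/(-92/3) = -2415*(-3/92) = 315/4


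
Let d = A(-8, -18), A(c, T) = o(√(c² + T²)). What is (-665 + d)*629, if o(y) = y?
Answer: -418285 + 1258*√97 ≈ -4.0590e+5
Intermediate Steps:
A(c, T) = √(T² + c²) (A(c, T) = √(c² + T²) = √(T² + c²))
d = 2*√97 (d = √((-18)² + (-8)²) = √(324 + 64) = √388 = 2*√97 ≈ 19.698)
(-665 + d)*629 = (-665 + 2*√97)*629 = -418285 + 1258*√97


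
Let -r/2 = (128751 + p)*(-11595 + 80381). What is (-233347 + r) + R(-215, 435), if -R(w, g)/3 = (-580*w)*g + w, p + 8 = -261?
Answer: -17838491906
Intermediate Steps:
p = -269 (p = -8 - 261 = -269)
R(w, g) = -3*w + 1740*g*w (R(w, g) = -3*((-580*w)*g + w) = -3*(-580*g*w + w) = -3*(w - 580*g*w) = -3*w + 1740*g*w)
r = -17675525704 (r = -2*(128751 - 269)*(-11595 + 80381) = -256964*68786 = -2*8837762852 = -17675525704)
(-233347 + r) + R(-215, 435) = (-233347 - 17675525704) + 3*(-215)*(-1 + 580*435) = -17675759051 + 3*(-215)*(-1 + 252300) = -17675759051 + 3*(-215)*252299 = -17675759051 - 162732855 = -17838491906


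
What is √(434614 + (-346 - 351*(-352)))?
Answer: 6*√15495 ≈ 746.87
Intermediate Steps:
√(434614 + (-346 - 351*(-352))) = √(434614 + (-346 + 123552)) = √(434614 + 123206) = √557820 = 6*√15495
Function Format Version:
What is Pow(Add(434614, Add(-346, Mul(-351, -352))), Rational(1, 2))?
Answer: Mul(6, Pow(15495, Rational(1, 2))) ≈ 746.87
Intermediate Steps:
Pow(Add(434614, Add(-346, Mul(-351, -352))), Rational(1, 2)) = Pow(Add(434614, Add(-346, 123552)), Rational(1, 2)) = Pow(Add(434614, 123206), Rational(1, 2)) = Pow(557820, Rational(1, 2)) = Mul(6, Pow(15495, Rational(1, 2)))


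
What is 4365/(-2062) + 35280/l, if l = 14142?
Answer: 1836255/4860134 ≈ 0.37782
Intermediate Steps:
4365/(-2062) + 35280/l = 4365/(-2062) + 35280/14142 = 4365*(-1/2062) + 35280*(1/14142) = -4365/2062 + 5880/2357 = 1836255/4860134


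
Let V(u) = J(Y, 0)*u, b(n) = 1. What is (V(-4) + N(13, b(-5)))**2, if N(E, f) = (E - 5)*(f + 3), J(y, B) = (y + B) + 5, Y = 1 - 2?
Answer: 256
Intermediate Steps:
Y = -1
J(y, B) = 5 + B + y (J(y, B) = (B + y) + 5 = 5 + B + y)
N(E, f) = (-5 + E)*(3 + f)
V(u) = 4*u (V(u) = (5 + 0 - 1)*u = 4*u)
(V(-4) + N(13, b(-5)))**2 = (4*(-4) + (-15 - 5*1 + 3*13 + 13*1))**2 = (-16 + (-15 - 5 + 39 + 13))**2 = (-16 + 32)**2 = 16**2 = 256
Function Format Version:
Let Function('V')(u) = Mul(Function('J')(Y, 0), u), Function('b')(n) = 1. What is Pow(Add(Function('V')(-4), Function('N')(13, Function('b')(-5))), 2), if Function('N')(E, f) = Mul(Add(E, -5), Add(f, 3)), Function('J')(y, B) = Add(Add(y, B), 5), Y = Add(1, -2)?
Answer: 256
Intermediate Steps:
Y = -1
Function('J')(y, B) = Add(5, B, y) (Function('J')(y, B) = Add(Add(B, y), 5) = Add(5, B, y))
Function('N')(E, f) = Mul(Add(-5, E), Add(3, f))
Function('V')(u) = Mul(4, u) (Function('V')(u) = Mul(Add(5, 0, -1), u) = Mul(4, u))
Pow(Add(Function('V')(-4), Function('N')(13, Function('b')(-5))), 2) = Pow(Add(Mul(4, -4), Add(-15, Mul(-5, 1), Mul(3, 13), Mul(13, 1))), 2) = Pow(Add(-16, Add(-15, -5, 39, 13)), 2) = Pow(Add(-16, 32), 2) = Pow(16, 2) = 256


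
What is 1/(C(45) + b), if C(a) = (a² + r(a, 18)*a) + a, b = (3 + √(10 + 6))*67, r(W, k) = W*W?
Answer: 1/93664 ≈ 1.0676e-5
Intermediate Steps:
r(W, k) = W²
b = 469 (b = (3 + √16)*67 = (3 + 4)*67 = 7*67 = 469)
C(a) = a + a² + a³ (C(a) = (a² + a²*a) + a = (a² + a³) + a = a + a² + a³)
1/(C(45) + b) = 1/(45*(1 + 45 + 45²) + 469) = 1/(45*(1 + 45 + 2025) + 469) = 1/(45*2071 + 469) = 1/(93195 + 469) = 1/93664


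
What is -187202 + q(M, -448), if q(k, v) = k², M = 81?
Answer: -180641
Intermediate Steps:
-187202 + q(M, -448) = -187202 + 81² = -187202 + 6561 = -180641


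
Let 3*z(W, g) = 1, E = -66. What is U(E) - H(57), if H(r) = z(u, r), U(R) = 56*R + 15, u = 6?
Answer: -11044/3 ≈ -3681.3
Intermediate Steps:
U(R) = 15 + 56*R
z(W, g) = ⅓ (z(W, g) = (⅓)*1 = ⅓)
H(r) = ⅓
U(E) - H(57) = (15 + 56*(-66)) - 1*⅓ = (15 - 3696) - ⅓ = -3681 - ⅓ = -11044/3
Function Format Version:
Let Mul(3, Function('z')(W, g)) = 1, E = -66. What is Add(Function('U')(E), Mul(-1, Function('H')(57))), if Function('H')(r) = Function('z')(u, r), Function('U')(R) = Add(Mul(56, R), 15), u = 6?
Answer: Rational(-11044, 3) ≈ -3681.3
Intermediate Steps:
Function('U')(R) = Add(15, Mul(56, R))
Function('z')(W, g) = Rational(1, 3) (Function('z')(W, g) = Mul(Rational(1, 3), 1) = Rational(1, 3))
Function('H')(r) = Rational(1, 3)
Add(Function('U')(E), Mul(-1, Function('H')(57))) = Add(Add(15, Mul(56, -66)), Mul(-1, Rational(1, 3))) = Add(Add(15, -3696), Rational(-1, 3)) = Add(-3681, Rational(-1, 3)) = Rational(-11044, 3)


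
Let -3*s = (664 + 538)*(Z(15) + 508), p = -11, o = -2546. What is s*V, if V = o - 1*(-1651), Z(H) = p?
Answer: 534667630/3 ≈ 1.7822e+8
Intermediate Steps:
Z(H) = -11
s = -597394/3 (s = -(664 + 538)*(-11 + 508)/3 = -1202*497/3 = -⅓*597394 = -597394/3 ≈ -1.9913e+5)
V = -895 (V = -2546 - 1*(-1651) = -2546 + 1651 = -895)
s*V = -597394/3*(-895) = 534667630/3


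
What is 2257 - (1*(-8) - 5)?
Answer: 2270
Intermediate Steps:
2257 - (1*(-8) - 5) = 2257 - (-8 - 5) = 2257 - 1*(-13) = 2257 + 13 = 2270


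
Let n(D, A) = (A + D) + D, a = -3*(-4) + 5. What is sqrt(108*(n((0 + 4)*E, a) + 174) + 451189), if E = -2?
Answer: sqrt(470089) ≈ 685.63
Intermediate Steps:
a = 17 (a = 12 + 5 = 17)
n(D, A) = A + 2*D
sqrt(108*(n((0 + 4)*E, a) + 174) + 451189) = sqrt(108*((17 + 2*((0 + 4)*(-2))) + 174) + 451189) = sqrt(108*((17 + 2*(4*(-2))) + 174) + 451189) = sqrt(108*((17 + 2*(-8)) + 174) + 451189) = sqrt(108*((17 - 16) + 174) + 451189) = sqrt(108*(1 + 174) + 451189) = sqrt(108*175 + 451189) = sqrt(18900 + 451189) = sqrt(470089)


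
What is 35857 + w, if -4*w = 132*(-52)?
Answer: 37573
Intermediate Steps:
w = 1716 (w = -33*(-52) = -¼*(-6864) = 1716)
35857 + w = 35857 + 1716 = 37573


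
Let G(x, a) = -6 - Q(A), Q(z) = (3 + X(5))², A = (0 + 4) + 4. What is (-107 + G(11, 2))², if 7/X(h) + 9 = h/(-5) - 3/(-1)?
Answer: 13689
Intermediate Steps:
A = 8 (A = 4 + 4 = 8)
X(h) = 7/(-6 - h/5) (X(h) = 7/(-9 + (h/(-5) - 3/(-1))) = 7/(-9 + (h*(-⅕) - 3*(-1))) = 7/(-9 + (-h/5 + 3)) = 7/(-9 + (3 - h/5)) = 7/(-6 - h/5))
Q(z) = 4 (Q(z) = (3 - 35/(30 + 5))² = (3 - 35/35)² = (3 - 35*1/35)² = (3 - 1)² = 2² = 4)
G(x, a) = -10 (G(x, a) = -6 - 1*4 = -6 - 4 = -10)
(-107 + G(11, 2))² = (-107 - 10)² = (-117)² = 13689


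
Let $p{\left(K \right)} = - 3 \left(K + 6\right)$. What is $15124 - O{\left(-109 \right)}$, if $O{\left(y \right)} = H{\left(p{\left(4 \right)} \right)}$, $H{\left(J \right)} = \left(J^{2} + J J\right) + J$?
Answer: $13354$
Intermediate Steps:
$p{\left(K \right)} = -18 - 3 K$ ($p{\left(K \right)} = - 3 \left(6 + K\right) = -18 - 3 K$)
$H{\left(J \right)} = J + 2 J^{2}$ ($H{\left(J \right)} = \left(J^{2} + J^{2}\right) + J = 2 J^{2} + J = J + 2 J^{2}$)
$O{\left(y \right)} = 1770$ ($O{\left(y \right)} = \left(-18 - 12\right) \left(1 + 2 \left(-18 - 12\right)\right) = - 30 \left(1 + 2 \left(-30\right)\right) = - 30 \left(1 - 60\right) = \left(-30\right) \left(-59\right) = 1770$)
$15124 - O{\left(-109 \right)} = 15124 - 1770 = 13354$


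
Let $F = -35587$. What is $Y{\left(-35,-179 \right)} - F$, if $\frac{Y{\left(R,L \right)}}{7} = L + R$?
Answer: $34089$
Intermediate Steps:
$Y{\left(R,L \right)} = 7 L + 7 R$ ($Y{\left(R,L \right)} = 7 \left(L + R\right) = 7 L + 7 R$)
$Y{\left(-35,-179 \right)} - F = \left(7 \left(-179\right) + 7 \left(-35\right)\right) - -35587 = \left(-1253 - 245\right) + 35587 = -1498 + 35587 = 34089$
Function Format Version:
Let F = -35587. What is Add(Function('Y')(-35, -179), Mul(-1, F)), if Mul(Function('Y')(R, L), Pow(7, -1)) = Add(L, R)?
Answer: 34089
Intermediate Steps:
Function('Y')(R, L) = Add(Mul(7, L), Mul(7, R)) (Function('Y')(R, L) = Mul(7, Add(L, R)) = Add(Mul(7, L), Mul(7, R)))
Add(Function('Y')(-35, -179), Mul(-1, F)) = Add(Add(Mul(7, -179), Mul(7, -35)), Mul(-1, -35587)) = Add(Add(-1253, -245), 35587) = Add(-1498, 35587) = 34089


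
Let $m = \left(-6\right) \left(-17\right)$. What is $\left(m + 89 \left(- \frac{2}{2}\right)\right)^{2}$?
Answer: $169$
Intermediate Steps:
$m = 102$
$\left(m + 89 \left(- \frac{2}{2}\right)\right)^{2} = \left(102 + 89 \left(- \frac{2}{2}\right)\right)^{2} = \left(102 + 89 \left(\left(-2\right) \frac{1}{2}\right)\right)^{2} = \left(102 + 89 \left(-1\right)\right)^{2} = \left(102 - 89\right)^{2} = 13^{2} = 169$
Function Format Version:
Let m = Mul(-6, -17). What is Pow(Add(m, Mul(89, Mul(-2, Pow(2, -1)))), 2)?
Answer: 169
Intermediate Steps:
m = 102
Pow(Add(m, Mul(89, Mul(-2, Pow(2, -1)))), 2) = Pow(Add(102, Mul(89, Mul(-2, Pow(2, -1)))), 2) = Pow(Add(102, Mul(89, Mul(-2, Rational(1, 2)))), 2) = Pow(Add(102, Mul(89, -1)), 2) = Pow(Add(102, -89), 2) = Pow(13, 2) = 169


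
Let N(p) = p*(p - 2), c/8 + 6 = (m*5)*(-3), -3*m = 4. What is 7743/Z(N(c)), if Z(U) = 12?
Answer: 2581/4 ≈ 645.25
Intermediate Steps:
m = -4/3 (m = -⅓*4 = -4/3 ≈ -1.3333)
c = 112 (c = -48 + 8*(-4/3*5*(-3)) = -48 + 8*(-20/3*(-3)) = -48 + 8*20 = -48 + 160 = 112)
N(p) = p*(-2 + p)
7743/Z(N(c)) = 7743/12 = 7743*(1/12) = 2581/4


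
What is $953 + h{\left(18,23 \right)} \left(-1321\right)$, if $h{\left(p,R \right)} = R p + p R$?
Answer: $-1092835$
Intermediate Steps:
$h{\left(p,R \right)} = 2 R p$ ($h{\left(p,R \right)} = R p + R p = 2 R p$)
$953 + h{\left(18,23 \right)} \left(-1321\right) = 953 + 2 \cdot 23 \cdot 18 \left(-1321\right) = 953 + 828 \left(-1321\right) = 953 - 1093788 = -1092835$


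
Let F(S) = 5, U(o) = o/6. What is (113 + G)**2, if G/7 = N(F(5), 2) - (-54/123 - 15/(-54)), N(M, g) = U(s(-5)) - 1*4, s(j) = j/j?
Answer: 1037612944/136161 ≈ 7620.5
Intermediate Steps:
s(j) = 1
U(o) = o/6 (U(o) = o*(1/6) = o/6)
N(M, g) = -23/6 (N(M, g) = (1/6)*1 - 1*4 = 1/6 - 4 = -23/6)
G = -9485/369 (G = 7*(-23/6 - (-54/123 - 15/(-54))) = 7*(-23/6 - (-54*1/123 - 15*(-1/54))) = 7*(-23/6 - (-18/41 + 5/18)) = 7*(-23/6 - 1*(-119/738)) = 7*(-23/6 + 119/738) = 7*(-1355/369) = -9485/369 ≈ -25.705)
(113 + G)**2 = (113 - 9485/369)**2 = (32212/369)**2 = 1037612944/136161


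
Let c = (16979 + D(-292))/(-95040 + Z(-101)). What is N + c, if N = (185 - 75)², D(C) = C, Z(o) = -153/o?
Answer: 116144847313/9598887 ≈ 12100.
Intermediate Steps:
c = -1685387/9598887 (c = (16979 - 292)/(-95040 - 153/(-101)) = 16687/(-95040 - 153*(-1/101)) = 16687/(-95040 + 153/101) = 16687/(-9598887/101) = 16687*(-101/9598887) = -1685387/9598887 ≈ -0.17558)
N = 12100 (N = 110² = 12100)
N + c = 12100 - 1685387/9598887 = 116144847313/9598887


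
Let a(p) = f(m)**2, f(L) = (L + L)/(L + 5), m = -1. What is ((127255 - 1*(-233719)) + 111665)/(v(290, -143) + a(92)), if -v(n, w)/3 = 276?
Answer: -1890556/3311 ≈ -570.99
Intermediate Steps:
f(L) = 2*L/(5 + L) (f(L) = (2*L)/(5 + L) = 2*L/(5 + L))
v(n, w) = -828 (v(n, w) = -3*276 = -828)
a(p) = 1/4 (a(p) = (2*(-1)/(5 - 1))**2 = (2*(-1)/4)**2 = (2*(-1)*(1/4))**2 = (-1/2)**2 = 1/4)
((127255 - 1*(-233719)) + 111665)/(v(290, -143) + a(92)) = ((127255 - 1*(-233719)) + 111665)/(-828 + 1/4) = ((127255 + 233719) + 111665)/(-3311/4) = (360974 + 111665)*(-4/3311) = 472639*(-4/3311) = -1890556/3311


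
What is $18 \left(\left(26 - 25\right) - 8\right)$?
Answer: $-126$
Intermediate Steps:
$18 \left(\left(26 - 25\right) - 8\right) = 18 \left(1 - 8\right) = 18 \left(-7\right) = -126$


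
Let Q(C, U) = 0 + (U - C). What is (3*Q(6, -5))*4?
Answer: -132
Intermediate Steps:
Q(C, U) = U - C
(3*Q(6, -5))*4 = (3*(-5 - 1*6))*4 = (3*(-5 - 6))*4 = (3*(-11))*4 = -33*4 = -132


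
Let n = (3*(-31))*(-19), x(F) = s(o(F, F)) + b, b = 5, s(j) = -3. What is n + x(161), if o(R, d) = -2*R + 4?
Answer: 1769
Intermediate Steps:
o(R, d) = 4 - 2*R
x(F) = 2 (x(F) = -3 + 5 = 2)
n = 1767 (n = -93*(-19) = 1767)
n + x(161) = 1767 + 2 = 1769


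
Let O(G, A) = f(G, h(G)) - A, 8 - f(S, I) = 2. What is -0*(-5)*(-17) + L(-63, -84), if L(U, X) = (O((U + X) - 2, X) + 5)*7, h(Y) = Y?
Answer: 665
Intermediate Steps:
f(S, I) = 6 (f(S, I) = 8 - 1*2 = 8 - 2 = 6)
O(G, A) = 6 - A
L(U, X) = 77 - 7*X (L(U, X) = ((6 - X) + 5)*7 = (11 - X)*7 = 77 - 7*X)
-0*(-5)*(-17) + L(-63, -84) = -0*(-5)*(-17) + (77 - 7*(-84)) = -0*(-17) + (77 + 588) = -1*0 + 665 = 0 + 665 = 665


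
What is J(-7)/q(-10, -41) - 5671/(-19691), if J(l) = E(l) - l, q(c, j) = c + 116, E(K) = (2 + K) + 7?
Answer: 778345/2087246 ≈ 0.37291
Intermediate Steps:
E(K) = 9 + K
q(c, j) = 116 + c
J(l) = 9 (J(l) = (9 + l) - l = 9)
J(-7)/q(-10, -41) - 5671/(-19691) = 9/(116 - 10) - 5671/(-19691) = 9/106 - 5671*(-1/19691) = 9*(1/106) + 5671/19691 = 9/106 + 5671/19691 = 778345/2087246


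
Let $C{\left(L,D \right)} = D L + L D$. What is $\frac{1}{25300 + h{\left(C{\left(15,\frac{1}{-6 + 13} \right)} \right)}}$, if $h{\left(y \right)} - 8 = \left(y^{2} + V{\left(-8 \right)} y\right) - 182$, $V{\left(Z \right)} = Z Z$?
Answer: $\frac{49}{1245514} \approx 3.9341 \cdot 10^{-5}$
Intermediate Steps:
$V{\left(Z \right)} = Z^{2}$
$C{\left(L,D \right)} = 2 D L$ ($C{\left(L,D \right)} = D L + D L = 2 D L$)
$h{\left(y \right)} = -174 + y^{2} + 64 y$ ($h{\left(y \right)} = 8 - \left(182 - y^{2} - \left(-8\right)^{2} y\right) = 8 - \left(182 - y^{2} - 64 y\right) = 8 + \left(-182 + y^{2} + 64 y\right) = -174 + y^{2} + 64 y$)
$\frac{1}{25300 + h{\left(C{\left(15,\frac{1}{-6 + 13} \right)} \right)}} = \frac{1}{25300 + \left(-174 + \left(2 \frac{1}{-6 + 13} \cdot 15\right)^{2} + 64 \cdot 2 \frac{1}{-6 + 13} \cdot 15\right)} = \frac{1}{25300 + \left(-174 + \left(2 \cdot \frac{1}{7} \cdot 15\right)^{2} + 64 \cdot 2 \cdot \frac{1}{7} \cdot 15\right)} = \frac{1}{25300 + \left(-174 + \left(\frac{30}{7}\right)^{2} + 64 \cdot \frac{30}{7}\right)} = \frac{1}{25300 + \left(-174 + \frac{900}{49} + \frac{1920}{7}\right)} = \frac{1}{25300 + \frac{5814}{49}} = \frac{1}{\frac{1245514}{49}} = \frac{49}{1245514}$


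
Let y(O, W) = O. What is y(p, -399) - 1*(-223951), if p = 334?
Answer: 224285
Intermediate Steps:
y(p, -399) - 1*(-223951) = 334 - 1*(-223951) = 334 + 223951 = 224285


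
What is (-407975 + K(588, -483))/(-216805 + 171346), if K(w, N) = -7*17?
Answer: 408094/45459 ≈ 8.9772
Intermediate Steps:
K(w, N) = -119
(-407975 + K(588, -483))/(-216805 + 171346) = (-407975 - 119)/(-216805 + 171346) = -408094/(-45459) = -408094*(-1/45459) = 408094/45459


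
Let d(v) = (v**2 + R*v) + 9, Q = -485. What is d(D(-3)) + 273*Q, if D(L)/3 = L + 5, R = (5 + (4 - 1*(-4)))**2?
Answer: -131346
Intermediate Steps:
R = 169 (R = (5 + (4 + 4))**2 = (5 + 8)**2 = 13**2 = 169)
D(L) = 15 + 3*L (D(L) = 3*(L + 5) = 3*(5 + L) = 15 + 3*L)
d(v) = 9 + v**2 + 169*v (d(v) = (v**2 + 169*v) + 9 = 9 + v**2 + 169*v)
d(D(-3)) + 273*Q = (9 + (15 + 3*(-3))**2 + 169*(15 + 3*(-3))) + 273*(-485) = (9 + (15 - 9)**2 + 169*(15 - 9)) - 132405 = (9 + 6**2 + 169*6) - 132405 = (9 + 36 + 1014) - 132405 = 1059 - 132405 = -131346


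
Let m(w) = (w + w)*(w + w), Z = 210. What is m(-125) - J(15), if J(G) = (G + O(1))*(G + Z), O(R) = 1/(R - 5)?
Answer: 236725/4 ≈ 59181.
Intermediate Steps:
O(R) = 1/(-5 + R)
m(w) = 4*w**2 (m(w) = (2*w)*(2*w) = 4*w**2)
J(G) = (210 + G)*(-1/4 + G) (J(G) = (G + 1/(-5 + 1))*(G + 210) = (G + 1/(-4))*(210 + G) = (G - 1/4)*(210 + G) = (-1/4 + G)*(210 + G) = (210 + G)*(-1/4 + G))
m(-125) - J(15) = 4*(-125)**2 - (-105/2 + 15**2 + (839/4)*15) = 4*15625 - (-105/2 + 225 + 12585/4) = 62500 - 1*13275/4 = 62500 - 13275/4 = 236725/4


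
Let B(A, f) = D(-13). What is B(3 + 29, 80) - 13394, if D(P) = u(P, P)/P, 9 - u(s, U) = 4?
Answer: -174127/13 ≈ -13394.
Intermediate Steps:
u(s, U) = 5 (u(s, U) = 9 - 1*4 = 9 - 4 = 5)
D(P) = 5/P
B(A, f) = -5/13 (B(A, f) = 5/(-13) = 5*(-1/13) = -5/13)
B(3 + 29, 80) - 13394 = -5/13 - 13394 = -174127/13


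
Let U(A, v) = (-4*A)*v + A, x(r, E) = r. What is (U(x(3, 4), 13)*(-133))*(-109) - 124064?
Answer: -2342105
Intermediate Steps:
U(A, v) = A - 4*A*v (U(A, v) = -4*A*v + A = A - 4*A*v)
(U(x(3, 4), 13)*(-133))*(-109) - 124064 = ((3*(1 - 4*13))*(-133))*(-109) - 124064 = ((3*(1 - 52))*(-133))*(-109) - 124064 = ((3*(-51))*(-133))*(-109) - 124064 = -153*(-133)*(-109) - 124064 = 20349*(-109) - 124064 = -2218041 - 124064 = -2342105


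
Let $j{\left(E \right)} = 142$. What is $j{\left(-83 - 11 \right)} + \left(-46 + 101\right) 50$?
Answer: $2892$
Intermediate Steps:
$j{\left(-83 - 11 \right)} + \left(-46 + 101\right) 50 = 142 + \left(-46 + 101\right) 50 = 142 + 55 \cdot 50 = 142 + 2750 = 2892$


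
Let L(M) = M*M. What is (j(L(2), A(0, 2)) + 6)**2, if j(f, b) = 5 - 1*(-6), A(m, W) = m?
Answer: 289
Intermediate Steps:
L(M) = M**2
j(f, b) = 11 (j(f, b) = 5 + 6 = 11)
(j(L(2), A(0, 2)) + 6)**2 = (11 + 6)**2 = 17**2 = 289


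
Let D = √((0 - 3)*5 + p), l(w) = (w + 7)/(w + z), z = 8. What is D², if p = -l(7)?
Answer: -239/15 ≈ -15.933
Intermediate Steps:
l(w) = (7 + w)/(8 + w) (l(w) = (w + 7)/(w + 8) = (7 + w)/(8 + w))
p = -14/15 (p = -(7 + 7)/(8 + 7) = -14/15 ≈ -0.93333)
D = I*√3585/15 (D = √((0 - 3)*5 - 14/15) = √(-3*5 - 14/15) = √(-15 - 14/15) = √(-239/15) = I*√3585/15 ≈ 3.9917*I)
D² = (I*√3585/15)² = -239/15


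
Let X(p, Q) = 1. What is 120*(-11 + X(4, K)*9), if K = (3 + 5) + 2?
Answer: -240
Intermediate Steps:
K = 10 (K = 8 + 2 = 10)
120*(-11 + X(4, K)*9) = 120*(-11 + 1*9) = 120*(-11 + 9) = 120*(-2) = -240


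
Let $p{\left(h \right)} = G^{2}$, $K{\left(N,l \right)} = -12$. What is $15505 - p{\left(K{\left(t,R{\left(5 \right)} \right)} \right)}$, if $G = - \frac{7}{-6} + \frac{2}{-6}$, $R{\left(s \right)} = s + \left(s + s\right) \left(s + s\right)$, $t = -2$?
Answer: $\frac{558155}{36} \approx 15504.0$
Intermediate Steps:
$R{\left(s \right)} = s + 4 s^{2}$ ($R{\left(s \right)} = s + 2 s 2 s = s + 4 s^{2}$)
$G = \frac{5}{6}$ ($G = \left(-7\right) \left(- \frac{1}{6}\right) + 2 \left(- \frac{1}{6}\right) = \frac{7}{6} - \frac{1}{3} = \frac{5}{6} \approx 0.83333$)
$p{\left(h \right)} = \frac{25}{36}$ ($p{\left(h \right)} = \left(\frac{5}{6}\right)^{2} = \frac{25}{36}$)
$15505 - p{\left(K{\left(t,R{\left(5 \right)} \right)} \right)} = 15505 - \frac{25}{36} = \frac{558155}{36}$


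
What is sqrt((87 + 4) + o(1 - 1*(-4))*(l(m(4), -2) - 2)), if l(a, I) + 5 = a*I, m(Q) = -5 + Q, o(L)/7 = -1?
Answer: 3*sqrt(14) ≈ 11.225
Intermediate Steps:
o(L) = -7 (o(L) = 7*(-1) = -7)
l(a, I) = -5 + I*a (l(a, I) = -5 + a*I = -5 + I*a)
sqrt((87 + 4) + o(1 - 1*(-4))*(l(m(4), -2) - 2)) = sqrt((87 + 4) - 7*((-5 - 2*(-5 + 4)) - 2)) = sqrt(91 - 7*((-5 - 2*(-1)) - 2)) = sqrt(91 - 7*((-5 + 2) - 2)) = sqrt(91 - 7*(-3 - 2)) = sqrt(91 - 7*(-5)) = sqrt(91 + 35) = sqrt(126) = 3*sqrt(14)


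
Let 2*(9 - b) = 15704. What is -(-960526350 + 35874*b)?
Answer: 1241886132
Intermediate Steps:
b = -7843 (b = 9 - 1/2*15704 = 9 - 7852 = -7843)
-(-960526350 + 35874*b) = -35874/(1/(-7843 - 26775)) = -35874/(1/(-34618)) = -35874/(-1/34618) = -35874*(-34618) = 1241886132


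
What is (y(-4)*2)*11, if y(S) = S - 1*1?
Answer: -110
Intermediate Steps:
y(S) = -1 + S (y(S) = S - 1 = -1 + S)
(y(-4)*2)*11 = ((-1 - 4)*2)*11 = -5*2*11 = -10*11 = -110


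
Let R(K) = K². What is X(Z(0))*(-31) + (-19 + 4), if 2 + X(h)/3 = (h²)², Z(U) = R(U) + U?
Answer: 171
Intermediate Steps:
Z(U) = U + U² (Z(U) = U² + U = U + U²)
X(h) = -6 + 3*h⁴ (X(h) = -6 + 3*(h²)² = -6 + 3*h⁴)
X(Z(0))*(-31) + (-19 + 4) = (-6 + 3*(0*(1 + 0))⁴)*(-31) + (-19 + 4) = (-6 + 3*(0*1)⁴)*(-31) - 15 = (-6 + 3*0⁴)*(-31) - 15 = (-6 + 3*0)*(-31) - 15 = (-6 + 0)*(-31) - 15 = -6*(-31) - 15 = 186 - 15 = 171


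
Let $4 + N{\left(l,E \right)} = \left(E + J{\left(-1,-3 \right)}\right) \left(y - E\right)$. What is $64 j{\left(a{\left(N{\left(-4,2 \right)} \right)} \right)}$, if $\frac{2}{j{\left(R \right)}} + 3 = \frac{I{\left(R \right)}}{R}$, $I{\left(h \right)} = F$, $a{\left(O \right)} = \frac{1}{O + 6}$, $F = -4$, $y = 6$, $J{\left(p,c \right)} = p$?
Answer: $- \frac{128}{27} \approx -4.7407$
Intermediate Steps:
$N{\left(l,E \right)} = -4 + \left(-1 + E\right) \left(6 - E\right)$ ($N{\left(l,E \right)} = -4 + \left(E - 1\right) \left(6 - E\right) = -4 + \left(-1 + E\right) \left(6 - E\right)$)
$a{\left(O \right)} = \frac{1}{6 + O}$
$I{\left(h \right)} = -4$
$j{\left(R \right)} = \frac{2}{-3 - \frac{4}{R}}$
$64 j{\left(a{\left(N{\left(-4,2 \right)} \right)} \right)} = 64 \left(- \frac{2}{\left(6 - 0\right) \left(4 + \frac{3}{6 - 0}\right)}\right) = 64 \left(- \frac{2}{\left(6 + 0\right) \left(4 + \frac{3}{6 + 0}\right)}\right) = 64 \left(- \frac{2}{6 \left(4 + \frac{3}{6}\right)}\right) = 64 \left(\left(-2\right) \frac{1}{6} \frac{1}{4 + 3 \cdot \frac{1}{6}}\right) = 64 \left(\left(-2\right) \frac{1}{6} \frac{1}{4 + \frac{1}{2}}\right) = 64 \left(\left(-2\right) \frac{1}{6} \frac{1}{\frac{9}{2}}\right) = 64 \left(\left(-2\right) \frac{1}{6} \cdot \frac{2}{9}\right) = 64 \left(- \frac{2}{27}\right) = - \frac{128}{27}$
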